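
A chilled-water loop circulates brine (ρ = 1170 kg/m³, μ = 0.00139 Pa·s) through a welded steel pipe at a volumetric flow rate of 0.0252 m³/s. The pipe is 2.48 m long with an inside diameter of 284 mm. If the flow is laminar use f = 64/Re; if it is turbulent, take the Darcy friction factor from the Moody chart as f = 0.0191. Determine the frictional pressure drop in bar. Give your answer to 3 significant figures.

ΔP ≈ 1.54×10^-4 bar

Cross-sectional area A = πD²/4 = π(0.284)²/4 = 0.06335 m²; mean velocity V = Q/A = 0.0252/0.06335 = 0.3978 m/s.
Reynolds number Re = ρVD/μ = 1170 · 0.3978 · 0.284 / 0.00139 = 9.51e+04.
Re > 4000 → turbulent; use the Moody-chart value f = 0.0191.
Darcy-Weisbach: ΔP = f(L/D)(ρV²/2) = 0.0191·(2.48/0.284)·(1170·0.3978²/2) = 0.0191·8.732·92.58 = 15.44 Pa.
ΔP = 15.44 Pa = 1.54×10^-4 bar.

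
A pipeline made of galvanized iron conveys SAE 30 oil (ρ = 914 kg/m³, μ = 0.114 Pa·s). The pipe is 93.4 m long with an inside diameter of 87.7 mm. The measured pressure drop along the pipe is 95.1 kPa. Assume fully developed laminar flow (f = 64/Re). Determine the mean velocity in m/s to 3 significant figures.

V ≈ 2.15 m/s

For laminar flow, f = 64/Re with Re = ρVD/μ, so Darcy-Weisbach reduces to ΔP = 32μLV/D². Solving for V: V = ΔP·D²/(32μL) = 9.51e+04·(0.0877)²/(32·0.114·93.4) = 2.147 m/s.
Check: Re = ρVD/μ = 914·2.147·0.0877/0.114 = 1509 < 2300, so the laminar assumption holds.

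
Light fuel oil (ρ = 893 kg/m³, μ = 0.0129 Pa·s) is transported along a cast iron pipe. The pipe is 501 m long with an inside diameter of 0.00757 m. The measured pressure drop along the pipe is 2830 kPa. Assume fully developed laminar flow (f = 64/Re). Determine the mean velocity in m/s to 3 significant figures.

For laminar flow, f = 64/Re with Re = ρVD/μ, so Darcy-Weisbach reduces to ΔP = 32μLV/D². Solving for V: V = ΔP·D²/(32μL) = 2.83e+06·(0.00757)²/(32·0.0129·501) = 0.7842 m/s.
Check: Re = ρVD/μ = 893·0.7842·0.00757/0.0129 = 410.9 < 2300, so the laminar assumption holds.

V ≈ 0.784 m/s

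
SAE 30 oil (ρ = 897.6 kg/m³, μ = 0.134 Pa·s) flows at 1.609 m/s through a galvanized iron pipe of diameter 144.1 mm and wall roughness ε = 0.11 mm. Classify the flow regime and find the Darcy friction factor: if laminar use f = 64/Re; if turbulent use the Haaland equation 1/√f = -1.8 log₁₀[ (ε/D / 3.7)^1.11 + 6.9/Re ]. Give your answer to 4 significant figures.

f ≈ 0.04121

Re = ρVD/μ = 897.6·1.609·0.1441/0.134 = 1553.
Re < 2300 → laminar, so f = 64/Re = 0.04121 (roughness is irrelevant in laminar flow).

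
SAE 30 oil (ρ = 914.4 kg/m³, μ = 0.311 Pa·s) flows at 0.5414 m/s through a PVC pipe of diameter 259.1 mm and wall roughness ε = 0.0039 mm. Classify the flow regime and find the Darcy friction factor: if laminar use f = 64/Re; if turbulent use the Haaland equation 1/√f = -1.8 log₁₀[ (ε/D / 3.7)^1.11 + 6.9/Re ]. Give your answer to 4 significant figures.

Re = ρVD/μ = 914.4·0.5414·0.2591/0.311 = 412.4.
Re < 2300 → laminar, so f = 64/Re = 0.1552 (roughness is irrelevant in laminar flow).

f ≈ 0.1552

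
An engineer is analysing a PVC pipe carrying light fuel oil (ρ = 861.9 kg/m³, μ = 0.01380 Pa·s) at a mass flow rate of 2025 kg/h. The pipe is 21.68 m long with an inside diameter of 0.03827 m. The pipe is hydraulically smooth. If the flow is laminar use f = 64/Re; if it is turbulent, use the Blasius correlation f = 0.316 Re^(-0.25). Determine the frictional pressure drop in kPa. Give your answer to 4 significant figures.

ΔP ≈ 3.709 kPa

ṁ = 2025 kg/h = 2025/3600 = 0.5625 kg/s.
A = πD²/4 = π(0.03827)²/4 = 0.00115 m²; mean velocity V = ṁ/(ρA) = 0.5625/(861.9 · 0.00115) = 0.5674 m/s.
Reynolds number Re = ρVD/μ = 861.9 · 0.5674 · 0.03827 / 0.0138 = 1356.
Re < 2300 → laminar flow, so f = 64/Re = 64/1356 = 0.04719 (the turbulent correlation is not needed).
Darcy-Weisbach: ΔP = f(L/D)(ρV²/2) = 0.04719·(21.68/0.03827)·(861.9·0.5674²/2) = 0.04719·566.5·138.7 = 3709 Pa.
ΔP = 3709 Pa = 3.709 kPa.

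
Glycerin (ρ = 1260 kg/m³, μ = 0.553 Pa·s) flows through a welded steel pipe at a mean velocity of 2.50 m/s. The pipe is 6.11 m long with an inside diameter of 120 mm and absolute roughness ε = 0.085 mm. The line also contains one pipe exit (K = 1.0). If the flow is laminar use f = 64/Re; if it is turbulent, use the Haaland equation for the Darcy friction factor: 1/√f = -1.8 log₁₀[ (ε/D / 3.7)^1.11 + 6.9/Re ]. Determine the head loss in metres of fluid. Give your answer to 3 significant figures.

h_f ≈ 1.84 m

Reynolds number Re = ρVD/μ = 1260 · 2.5 · 0.12 / 0.553 = 683.5.
Re < 2300 → laminar flow, so f = 64/Re = 64/683.5 = 0.09363 (the turbulent correlation is not needed).
Total minor-loss coefficient ΣK = 1·1 = 1.
ΔP = [f·L/D + ΣK]·(ρV²/2) = [0.09363·6.11/0.12 + 1]·(1260·2.5²/2) = [4.767 + 1]·3938 = 2.271e+04 Pa.
Head loss h_f = ΔP/(ρg) = 2.271e+04/(1260·9.81) = 1.84 m.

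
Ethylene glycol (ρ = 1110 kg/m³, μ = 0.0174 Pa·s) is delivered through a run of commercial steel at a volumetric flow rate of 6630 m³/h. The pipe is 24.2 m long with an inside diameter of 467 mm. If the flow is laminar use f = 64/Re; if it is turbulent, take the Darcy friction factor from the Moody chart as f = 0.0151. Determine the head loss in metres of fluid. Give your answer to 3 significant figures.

Q = 6630 m³/h = 6630/3600 = 1.842 m³/s.
Cross-sectional area A = πD²/4 = π(0.467)²/4 = 0.1713 m²; mean velocity V = Q/A = 1.842/0.1713 = 10.75 m/s.
Reynolds number Re = ρVD/μ = 1110 · 10.75 · 0.467 / 0.0174 = 3.203e+05.
Re > 4000 → turbulent; use the Moody-chart value f = 0.0151.
Darcy-Weisbach: ΔP = f(L/D)(ρV²/2) = 0.0151·(24.2/0.467)·(1110·10.75²/2) = 0.0151·51.82·6.416e+04 = 5.02e+04 Pa.
Head loss h_f = ΔP/(ρg) = 5.02e+04/(1110·9.81) = 4.61 m.

h_f ≈ 4.61 m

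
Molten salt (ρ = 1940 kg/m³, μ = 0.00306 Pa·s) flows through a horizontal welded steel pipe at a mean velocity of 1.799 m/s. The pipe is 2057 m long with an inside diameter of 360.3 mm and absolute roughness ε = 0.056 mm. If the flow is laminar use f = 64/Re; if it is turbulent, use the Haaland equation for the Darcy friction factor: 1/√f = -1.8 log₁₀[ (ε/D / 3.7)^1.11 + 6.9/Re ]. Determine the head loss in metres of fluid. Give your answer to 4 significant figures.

h_f ≈ 14.27 m

Reynolds number Re = ρVD/μ = 1940 · 1.799 · 0.3603 / 0.00306 = 4.109e+05.
Re > 4000 → turbulent. Relative roughness ε/D = 5.6e-05/0.3603 = 0.000155. Haaland: 1/√f = -1.8 log₁₀[(0.000155/3.7)^1.11 + 6.9/4.109e+05] = -1.8 log₁₀[1.39e-05 + 1.68e-05] = 8.124, so f = 0.01515.
Darcy-Weisbach: ΔP = f(L/D)(ρV²/2) = 0.01515·(2057/0.3603)·(1940·1.799²/2) = 0.01515·5709·3139 = 2.715e+05 Pa.
Head loss h_f = ΔP/(ρg) = 2.715e+05/(1940·9.81) = 14.27 m.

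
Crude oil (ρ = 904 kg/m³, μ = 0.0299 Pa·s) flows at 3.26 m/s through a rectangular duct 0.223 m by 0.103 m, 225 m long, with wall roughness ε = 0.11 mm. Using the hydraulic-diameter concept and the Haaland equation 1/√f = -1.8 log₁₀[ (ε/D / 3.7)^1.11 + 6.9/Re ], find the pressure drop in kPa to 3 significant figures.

ΔP ≈ 226 kPa

Hydraulic diameter D_h = 4A/P = 4·(0.223·0.103)/(2·(0.223+0.103)) = 0.09188/0.652 = 0.1409 m.
Re = ρVD_h/μ = 904·3.26·0.1409/0.0299 = 1.389e+04.
ε/D_h = 0.00011/0.1409 = 0.000781; Haaland gives 1/√f = -1.8 log₁₀[8.32e-05+0.000497] = 5.826, so f = 0.02946.
ΔP = f(L/D_h)(ρV²/2) = 0.02946·225/0.1409·4804 = 2.26e+05 Pa.
ΔP = 226 kPa.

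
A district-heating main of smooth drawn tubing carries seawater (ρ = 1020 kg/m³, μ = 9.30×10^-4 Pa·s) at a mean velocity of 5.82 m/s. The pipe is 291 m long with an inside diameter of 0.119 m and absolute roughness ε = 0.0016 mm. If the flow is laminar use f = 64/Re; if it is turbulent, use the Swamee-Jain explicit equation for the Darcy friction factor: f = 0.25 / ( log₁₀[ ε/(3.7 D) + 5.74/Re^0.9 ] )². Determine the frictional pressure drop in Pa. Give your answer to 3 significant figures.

ΔP ≈ 526000 Pa

Reynolds number Re = ρVD/μ = 1020 · 5.82 · 0.119 / 0.00093 = 7.596e+05.
Re > 4000 → turbulent. Relative roughness ε/D = 1.6e-06/0.119 = 1.34e-05. Swamee-Jain: f = 0.25/(log₁₀[1.34e-05/3.7 + 5.74/7.596e+05^0.9])² = 0.25/(log₁₀[3.63e-06 + 2.93e-05])² = 0.25/(-4.483)² = 0.01244.
Darcy-Weisbach: ΔP = f(L/D)(ρV²/2) = 0.01244·(291/0.119)·(1020·5.82²/2) = 0.01244·2445·1.727e+04 = 5.255e+05 Pa.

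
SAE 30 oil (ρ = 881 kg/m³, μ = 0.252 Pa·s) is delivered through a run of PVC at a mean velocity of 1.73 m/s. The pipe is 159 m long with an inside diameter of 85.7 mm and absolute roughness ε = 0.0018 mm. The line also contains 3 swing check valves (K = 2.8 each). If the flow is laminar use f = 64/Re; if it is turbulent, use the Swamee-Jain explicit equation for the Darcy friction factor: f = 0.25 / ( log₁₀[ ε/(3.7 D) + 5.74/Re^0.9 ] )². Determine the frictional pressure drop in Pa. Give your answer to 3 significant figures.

ΔP ≈ 313000 Pa

Reynolds number Re = ρVD/μ = 881 · 1.73 · 0.0857 / 0.252 = 518.3.
Re < 2300 → laminar flow, so f = 64/Re = 64/518.3 = 0.1235 (the turbulent correlation is not needed).
Total minor-loss coefficient ΣK = 3·2.8 = 8.4.
ΔP = [f·L/D + ΣK]·(ρV²/2) = [0.1235·159/0.0857 + 8.4]·(881·1.73²/2) = [229.1 + 8.4]·1318 = 3.131e+05 Pa.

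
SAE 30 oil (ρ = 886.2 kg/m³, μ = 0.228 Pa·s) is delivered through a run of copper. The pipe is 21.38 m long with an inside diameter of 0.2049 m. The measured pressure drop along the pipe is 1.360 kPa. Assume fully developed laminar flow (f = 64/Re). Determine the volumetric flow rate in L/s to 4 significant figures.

Q ≈ 12.07 L/s

For laminar flow, f = 64/Re with Re = ρVD/μ, so Darcy-Weisbach reduces to ΔP = 32μLV/D². Solving for V: V = ΔP·D²/(32μL) = 1360·(0.2049)²/(32·0.228·21.38) = 0.366 m/s.
Check: Re = ρVD/μ = 886.2·0.366·0.2049/0.228 = 291.5 < 2300, so the laminar assumption holds.
Q = V·A = 0.366·(π/4·0.2049²) = 0.01207 m³/s = 12.07 L/s.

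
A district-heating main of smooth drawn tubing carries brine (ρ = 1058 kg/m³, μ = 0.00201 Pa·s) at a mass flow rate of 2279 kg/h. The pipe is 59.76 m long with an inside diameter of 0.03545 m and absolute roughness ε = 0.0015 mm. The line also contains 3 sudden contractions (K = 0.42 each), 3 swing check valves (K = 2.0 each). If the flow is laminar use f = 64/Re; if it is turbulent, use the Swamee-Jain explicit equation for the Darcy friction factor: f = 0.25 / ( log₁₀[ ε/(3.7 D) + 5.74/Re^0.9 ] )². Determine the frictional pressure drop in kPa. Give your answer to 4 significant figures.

ΔP ≈ 11.25 kPa

ṁ = 2279 kg/h = 2279/3600 = 0.6331 kg/s.
A = πD²/4 = π(0.03545)²/4 = 0.000987 m²; mean velocity V = ṁ/(ρA) = 0.6331/(1058 · 0.000987) = 0.6062 m/s.
Reynolds number Re = ρVD/μ = 1058 · 0.6062 · 0.03545 / 0.00201 = 1.131e+04.
Re > 4000 → turbulent. Relative roughness ε/D = 1.5e-06/0.03545 = 4.23e-05. Swamee-Jain: f = 0.25/(log₁₀[4.23e-05/3.7 + 5.74/1.131e+04^0.9])² = 0.25/(log₁₀[1.14e-05 + 0.00129])² = 0.25/(-2.885)² = 0.03003.
Total minor-loss coefficient ΣK = 3·0.42 + 3·2 = 7.26.
ΔP = [f·L/D + ΣK]·(ρV²/2) = [0.03003·59.76/0.03545 + 7.26]·(1058·0.6062²/2) = [50.62 + 7.26]·194.4 = 1.125e+04 Pa.
ΔP = 1.125e+04 Pa = 11.25 kPa.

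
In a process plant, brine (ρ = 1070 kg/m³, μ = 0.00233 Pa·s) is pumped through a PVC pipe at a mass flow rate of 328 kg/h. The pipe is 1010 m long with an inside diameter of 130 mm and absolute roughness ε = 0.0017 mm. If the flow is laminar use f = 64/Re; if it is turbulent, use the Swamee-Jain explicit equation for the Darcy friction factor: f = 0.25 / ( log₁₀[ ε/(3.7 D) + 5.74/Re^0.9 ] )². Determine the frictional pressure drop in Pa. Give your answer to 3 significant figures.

ΔP ≈ 28.6 Pa

ṁ = 328 kg/h = 328/3600 = 0.09111 kg/s.
A = πD²/4 = π(0.13)²/4 = 0.01327 m²; mean velocity V = ṁ/(ρA) = 0.09111/(1070 · 0.01327) = 0.006415 m/s.
Reynolds number Re = ρVD/μ = 1070 · 0.006415 · 0.13 / 0.00233 = 383.
Re < 2300 → laminar flow, so f = 64/Re = 64/383 = 0.1671 (the turbulent correlation is not needed).
Darcy-Weisbach: ΔP = f(L/D)(ρV²/2) = 0.1671·(1010/0.13)·(1070·0.006415²/2) = 0.1671·7769·0.02202 = 28.59 Pa.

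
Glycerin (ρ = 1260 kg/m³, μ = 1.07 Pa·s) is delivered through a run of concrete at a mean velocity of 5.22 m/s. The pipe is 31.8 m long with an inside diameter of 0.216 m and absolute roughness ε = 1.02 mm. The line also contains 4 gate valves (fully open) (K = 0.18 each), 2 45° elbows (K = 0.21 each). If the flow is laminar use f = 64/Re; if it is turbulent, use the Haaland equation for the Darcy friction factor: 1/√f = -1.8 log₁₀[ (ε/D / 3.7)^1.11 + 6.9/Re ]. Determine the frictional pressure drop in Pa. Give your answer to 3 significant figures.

Reynolds number Re = ρVD/μ = 1260 · 5.22 · 0.216 / 1.07 = 1328.
Re < 2300 → laminar flow, so f = 64/Re = 64/1328 = 0.0482 (the turbulent correlation is not needed).
Total minor-loss coefficient ΣK = 4·0.18 + 2·0.21 = 1.14.
ΔP = [f·L/D + ΣK]·(ρV²/2) = [0.0482·31.8/0.216 + 1.14]·(1260·5.22²/2) = [7.096 + 1.14]·1.717e+04 = 1.414e+05 Pa.

ΔP ≈ 141000 Pa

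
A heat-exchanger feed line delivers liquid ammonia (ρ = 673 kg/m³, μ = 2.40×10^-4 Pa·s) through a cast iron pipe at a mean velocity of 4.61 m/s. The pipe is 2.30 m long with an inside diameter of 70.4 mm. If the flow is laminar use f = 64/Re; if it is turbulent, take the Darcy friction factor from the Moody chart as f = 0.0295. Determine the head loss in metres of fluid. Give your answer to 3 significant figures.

Reynolds number Re = ρVD/μ = 673 · 4.61 · 0.0704 / 0.00024 = 9.101e+05.
Re > 4000 → turbulent; use the Moody-chart value f = 0.0295.
Darcy-Weisbach: ΔP = f(L/D)(ρV²/2) = 0.0295·(2.3/0.0704)·(673·4.61²/2) = 0.0295·32.67·7151 = 6892 Pa.
Head loss h_f = ΔP/(ρg) = 6892/(673·9.81) = 1.04 m.

h_f ≈ 1.04 m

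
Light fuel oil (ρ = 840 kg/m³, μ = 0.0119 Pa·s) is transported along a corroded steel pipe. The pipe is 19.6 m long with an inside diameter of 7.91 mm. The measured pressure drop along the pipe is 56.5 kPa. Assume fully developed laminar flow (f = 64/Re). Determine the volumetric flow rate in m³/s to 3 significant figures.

Q ≈ 2.33×10^-5 m³/s

For laminar flow, f = 64/Re with Re = ρVD/μ, so Darcy-Weisbach reduces to ΔP = 32μLV/D². Solving for V: V = ΔP·D²/(32μL) = 5.65e+04·(0.00791)²/(32·0.0119·19.6) = 0.4736 m/s.
Check: Re = ρVD/μ = 840·0.4736·0.00791/0.0119 = 264.5 < 2300, so the laminar assumption holds.
Q = V·A = 0.4736·(π/4·0.00791²) = 2.328e-05 m³/s = 2.33×10^-5 m³/s.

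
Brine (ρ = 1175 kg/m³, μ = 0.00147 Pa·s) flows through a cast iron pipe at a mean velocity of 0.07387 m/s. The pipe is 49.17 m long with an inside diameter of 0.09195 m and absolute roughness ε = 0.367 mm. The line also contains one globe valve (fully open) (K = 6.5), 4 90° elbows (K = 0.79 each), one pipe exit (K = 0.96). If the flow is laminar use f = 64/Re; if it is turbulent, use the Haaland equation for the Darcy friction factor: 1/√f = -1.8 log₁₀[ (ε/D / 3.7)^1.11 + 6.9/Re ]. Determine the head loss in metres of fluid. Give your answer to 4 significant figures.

h_f ≈ 0.009025 m

Reynolds number Re = ρVD/μ = 1175 · 0.07387 · 0.09195 / 0.00147 = 5429.
Re > 4000 → turbulent. Relative roughness ε/D = 0.000367/0.09195 = 0.00399. Haaland: 1/√f = -1.8 log₁₀[(0.00399/3.7)^1.11 + 6.9/5429] = -1.8 log₁₀[0.000509 + 0.00127] = 4.949, so f = 0.04082.
Total minor-loss coefficient ΣK = 1·6.5 + 4·0.79 + 1·0.96 = 10.6.
ΔP = [f·L/D + ΣK]·(ρV²/2) = [0.04082·49.17/0.09195 + 10.6]·(1175·0.07387²/2) = [21.83 + 10.6]·3.206 = 104 Pa.
Head loss h_f = ΔP/(ρg) = 104/(1175·9.81) = 0.009025 m.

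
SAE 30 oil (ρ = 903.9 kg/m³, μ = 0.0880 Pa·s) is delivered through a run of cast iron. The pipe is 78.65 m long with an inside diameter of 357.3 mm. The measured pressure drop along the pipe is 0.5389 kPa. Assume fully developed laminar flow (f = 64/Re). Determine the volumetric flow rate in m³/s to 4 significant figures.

For laminar flow, f = 64/Re with Re = ρVD/μ, so Darcy-Weisbach reduces to ΔP = 32μLV/D². Solving for V: V = ΔP·D²/(32μL) = 538.9·(0.3573)²/(32·0.088·78.65) = 0.3106 m/s.
Check: Re = ρVD/μ = 903.9·0.3106·0.3573/0.088 = 1140 < 2300, so the laminar assumption holds.
Q = V·A = 0.3106·(π/4·0.3573²) = 0.03115 m³/s = 0.03115 m³/s.

Q ≈ 0.03115 m³/s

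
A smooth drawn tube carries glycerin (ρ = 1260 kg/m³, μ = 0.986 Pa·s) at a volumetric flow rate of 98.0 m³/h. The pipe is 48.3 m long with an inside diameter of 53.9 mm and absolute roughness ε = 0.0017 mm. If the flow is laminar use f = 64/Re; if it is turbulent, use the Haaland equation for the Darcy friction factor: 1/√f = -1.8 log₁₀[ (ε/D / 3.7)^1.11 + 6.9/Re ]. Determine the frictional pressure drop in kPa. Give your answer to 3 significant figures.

Q = 98.0 m³/h = 98.0/3600 = 0.02722 m³/s.
Cross-sectional area A = πD²/4 = π(0.0539)²/4 = 0.002282 m²; mean velocity V = Q/A = 0.02722/0.002282 = 11.93 m/s.
Reynolds number Re = ρVD/μ = 1260 · 11.93 · 0.0539 / 0.986 = 821.7.
Re < 2300 → laminar flow, so f = 64/Re = 64/821.7 = 0.07788 (the turbulent correlation is not needed).
Darcy-Weisbach: ΔP = f(L/D)(ρV²/2) = 0.07788·(48.3/0.0539)·(1260·11.93²/2) = 0.07788·896.1·8.967e+04 = 6.258e+06 Pa.
ΔP = 6.258e+06 Pa = 6260 kPa.

ΔP ≈ 6260 kPa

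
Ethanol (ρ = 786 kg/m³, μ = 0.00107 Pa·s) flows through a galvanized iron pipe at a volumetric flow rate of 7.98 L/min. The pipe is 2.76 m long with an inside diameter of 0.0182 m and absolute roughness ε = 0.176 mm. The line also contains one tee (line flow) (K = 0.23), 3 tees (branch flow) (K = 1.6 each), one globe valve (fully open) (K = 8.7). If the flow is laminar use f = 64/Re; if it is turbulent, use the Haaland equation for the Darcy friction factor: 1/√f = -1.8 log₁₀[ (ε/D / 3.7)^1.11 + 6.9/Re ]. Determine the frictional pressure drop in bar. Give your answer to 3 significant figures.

ΔP ≈ 0.0211 bar

Q = 7.98 L/min = 7.98/60000 = 0.000133 m³/s.
Cross-sectional area A = πD²/4 = π(0.0182)²/4 = 0.0002602 m²; mean velocity V = Q/A = 0.000133/0.0002602 = 0.5112 m/s.
Reynolds number Re = ρVD/μ = 786 · 0.5112 · 0.0182 / 0.00107 = 6835.
Re > 4000 → turbulent. Relative roughness ε/D = 0.000176/0.0182 = 0.00967. Haaland: 1/√f = -1.8 log₁₀[(0.00967/3.7)^1.11 + 6.9/6835] = -1.8 log₁₀[0.00136 + 0.00101] = 4.726, so f = 0.04477.
Total minor-loss coefficient ΣK = 1·0.23 + 3·1.6 + 1·8.7 = 13.7.
ΔP = [f·L/D + ΣK]·(ρV²/2) = [0.04477·2.76/0.0182 + 13.7]·(786·0.5112²/2) = [6.79 + 13.7]·102.7 = 2108 Pa.
ΔP = 2108 Pa = 0.0211 bar.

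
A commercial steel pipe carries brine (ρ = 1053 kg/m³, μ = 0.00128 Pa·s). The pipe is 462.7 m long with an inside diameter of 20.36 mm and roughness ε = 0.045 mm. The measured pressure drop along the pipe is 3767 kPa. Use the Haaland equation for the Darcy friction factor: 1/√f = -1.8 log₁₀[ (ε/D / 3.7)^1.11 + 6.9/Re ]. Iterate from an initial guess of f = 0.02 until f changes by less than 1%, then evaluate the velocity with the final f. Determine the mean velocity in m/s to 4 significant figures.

Rearranging Darcy-Weisbach: V = √(2·ΔP·D/(f·L·ρ)). With ε/D = 4.5e-05/0.02036 = 0.00221, iterate starting from f = 0.02:
  f = 0.02 → V = √(2·3.767e+06·0.02036/(0.02·462.7·1053)) = 3.968 m/s; Re = ρVD/μ = 6.645e+04; f → 0.02617
  f = 0.02617 → V = 3.469 m/s; Re = 5.81e+04; f → 0.02643
  f = 0.02643 → V = 3.451 m/s; Re = 5.78e+04; f → 0.02644
Converged (Δf/f < 1%). With the final f = 0.02644: V = √(2·3.767e+06·0.02036/(0.02644·462.7·1053)) = 3.45 m/s.

V ≈ 3.450 m/s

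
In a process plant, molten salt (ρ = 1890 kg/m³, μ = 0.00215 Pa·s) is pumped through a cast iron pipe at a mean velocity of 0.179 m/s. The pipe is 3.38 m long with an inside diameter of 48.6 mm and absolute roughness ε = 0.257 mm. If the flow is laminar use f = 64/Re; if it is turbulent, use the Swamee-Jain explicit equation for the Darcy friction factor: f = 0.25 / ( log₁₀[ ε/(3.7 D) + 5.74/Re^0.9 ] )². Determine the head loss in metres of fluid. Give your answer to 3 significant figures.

Reynolds number Re = ρVD/μ = 1890 · 0.179 · 0.0486 / 0.00215 = 7647.
Re > 4000 → turbulent. Relative roughness ε/D = 0.000257/0.0486 = 0.00529. Swamee-Jain: f = 0.25/(log₁₀[0.00529/3.7 + 5.74/7647^0.9])² = 0.25/(log₁₀[0.00143 + 0.00184])² = 0.25/(-2.486)² = 0.04045.
Darcy-Weisbach: ΔP = f(L/D)(ρV²/2) = 0.04045·(3.38/0.0486)·(1890·0.179²/2) = 0.04045·69.55·30.28 = 85.17 Pa.
Head loss h_f = ΔP/(ρg) = 85.17/(1890·9.81) = 0.00459 m.

h_f ≈ 0.00459 m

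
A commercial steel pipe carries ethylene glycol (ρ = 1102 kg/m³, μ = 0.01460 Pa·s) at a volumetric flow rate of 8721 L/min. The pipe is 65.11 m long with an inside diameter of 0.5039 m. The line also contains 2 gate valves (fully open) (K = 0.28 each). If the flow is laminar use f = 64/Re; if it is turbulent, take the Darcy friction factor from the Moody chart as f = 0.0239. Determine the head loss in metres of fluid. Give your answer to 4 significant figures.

Q = 8721 L/min = 8721/60000 = 0.1454 m³/s.
Cross-sectional area A = πD²/4 = π(0.5039)²/4 = 0.1994 m²; mean velocity V = Q/A = 0.1454/0.1994 = 0.7288 m/s.
Reynolds number Re = ρVD/μ = 1102 · 0.7288 · 0.5039 / 0.0146 = 2.772e+04.
Re > 4000 → turbulent; use the Moody-chart value f = 0.0239.
Total minor-loss coefficient ΣK = 2·0.28 = 0.56.
ΔP = [f·L/D + ΣK]·(ρV²/2) = [0.0239·65.11/0.5039 + 0.56]·(1102·0.7288²/2) = [3.088 + 0.56]·292.7 = 1068 Pa.
Head loss h_f = ΔP/(ρg) = 1068/(1102·9.81) = 0.09878 m.

h_f ≈ 0.09878 m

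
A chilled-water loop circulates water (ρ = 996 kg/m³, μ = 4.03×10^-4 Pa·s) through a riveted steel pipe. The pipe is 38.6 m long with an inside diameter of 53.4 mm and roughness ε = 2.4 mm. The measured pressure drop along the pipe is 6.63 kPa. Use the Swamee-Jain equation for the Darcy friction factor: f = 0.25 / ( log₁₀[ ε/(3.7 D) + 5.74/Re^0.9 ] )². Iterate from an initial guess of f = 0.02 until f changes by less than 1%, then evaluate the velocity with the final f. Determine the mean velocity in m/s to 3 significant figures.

Rearranging Darcy-Weisbach: V = √(2·ΔP·D/(f·L·ρ)). With ε/D = 0.0024/0.0534 = 0.0449, iterate starting from f = 0.02:
  f = 0.02 → V = √(2·6630·0.0534/(0.02·38.6·996)) = 0.9596 m/s; Re = ρVD/μ = 1.266e+05; f → 0.06851
  f = 0.06851 → V = 0.5185 m/s; Re = 6.843e+04; f → 0.06878
Converged (Δf/f < 1%). With the final f = 0.06878: V = √(2·6630·0.0534/(0.06878·38.6·996)) = 0.5175 m/s.

V ≈ 0.517 m/s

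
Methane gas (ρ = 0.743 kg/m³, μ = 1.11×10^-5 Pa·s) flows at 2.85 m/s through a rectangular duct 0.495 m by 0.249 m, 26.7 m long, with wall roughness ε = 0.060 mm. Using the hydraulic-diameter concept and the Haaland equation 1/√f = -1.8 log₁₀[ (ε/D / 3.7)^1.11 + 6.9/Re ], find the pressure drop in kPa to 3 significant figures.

Hydraulic diameter D_h = 4A/P = 4·(0.495·0.249)/(2·(0.495+0.249)) = 0.493/1.488 = 0.3313 m.
Re = ρVD_h/μ = 0.743·2.85·0.3313/1.11e-05 = 6.321e+04.
ε/D_h = 6e-05/0.3313 = 0.000181; Haaland gives 1/√f = -1.8 log₁₀[1.64e-05+0.000109] = 7.022, so f = 0.02028.
ΔP = f(L/D_h)(ρV²/2) = 0.02028·26.7/0.3313·3.018 = 4.932 Pa.
ΔP = 0.00493 kPa.

ΔP ≈ 0.00493 kPa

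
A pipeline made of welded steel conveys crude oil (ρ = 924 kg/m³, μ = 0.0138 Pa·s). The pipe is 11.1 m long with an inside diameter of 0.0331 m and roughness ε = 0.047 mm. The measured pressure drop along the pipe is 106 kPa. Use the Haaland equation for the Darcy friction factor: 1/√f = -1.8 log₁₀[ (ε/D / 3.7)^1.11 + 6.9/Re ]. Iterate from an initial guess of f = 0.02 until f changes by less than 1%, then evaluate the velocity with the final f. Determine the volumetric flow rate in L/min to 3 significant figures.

Rearranging Darcy-Weisbach: V = √(2·ΔP·D/(f·L·ρ)). With ε/D = 4.7e-05/0.0331 = 0.00142, iterate starting from f = 0.02:
  f = 0.02 → V = √(2·1.06e+05·0.0331/(0.02·11.1·924)) = 5.849 m/s; Re = ρVD/μ = 1.296e+04; f → 0.03093
  f = 0.03093 → V = 4.703 m/s; Re = 1.042e+04; f → 0.03244
  f = 0.03244 → V = 4.592 m/s; Re = 1.018e+04; f → 0.03262
Converged (Δf/f < 1%). With the final f = 0.03262: V = √(2·1.06e+05·0.0331/(0.03262·11.1·924)) = 4.58 m/s.
Q = V·A = 4.58·(π/4·0.0331²) = 0.003941 m³/s = 236 L/min.

Q ≈ 236 L/min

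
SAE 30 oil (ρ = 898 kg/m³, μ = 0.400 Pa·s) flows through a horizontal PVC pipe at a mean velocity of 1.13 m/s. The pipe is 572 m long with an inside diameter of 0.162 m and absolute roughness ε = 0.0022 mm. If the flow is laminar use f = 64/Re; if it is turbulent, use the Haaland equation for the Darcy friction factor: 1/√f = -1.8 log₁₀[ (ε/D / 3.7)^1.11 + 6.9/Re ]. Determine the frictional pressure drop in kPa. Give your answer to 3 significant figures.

ΔP ≈ 315 kPa

Reynolds number Re = ρVD/μ = 898 · 1.13 · 0.162 / 0.4 = 411.
Re < 2300 → laminar flow, so f = 64/Re = 64/411 = 0.1557 (the turbulent correlation is not needed).
Darcy-Weisbach: ΔP = f(L/D)(ρV²/2) = 0.1557·(572/0.162)·(898·1.13²/2) = 0.1557·3531·573.3 = 3.152e+05 Pa.
ΔP = 3.152e+05 Pa = 315 kPa.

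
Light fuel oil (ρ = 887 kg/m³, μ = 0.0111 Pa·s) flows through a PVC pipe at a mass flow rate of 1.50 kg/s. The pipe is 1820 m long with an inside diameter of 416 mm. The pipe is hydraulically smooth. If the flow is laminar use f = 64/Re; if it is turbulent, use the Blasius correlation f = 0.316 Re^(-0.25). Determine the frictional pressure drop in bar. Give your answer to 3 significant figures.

ΔP ≈ 4.65×10^-4 bar

A = πD²/4 = π(0.416)²/4 = 0.1359 m²; mean velocity V = ṁ/(ρA) = 1.5/(887 · 0.1359) = 0.01244 m/s.
Reynolds number Re = ρVD/μ = 887 · 0.01244 · 0.416 / 0.0111 = 413.6.
Re < 2300 → laminar flow, so f = 64/Re = 64/413.6 = 0.1547 (the turbulent correlation is not needed).
Darcy-Weisbach: ΔP = f(L/D)(ρV²/2) = 0.1547·(1820/0.416)·(887·0.01244²/2) = 0.1547·4375·0.06866 = 46.48 Pa.
ΔP = 46.48 Pa = 4.65×10^-4 bar.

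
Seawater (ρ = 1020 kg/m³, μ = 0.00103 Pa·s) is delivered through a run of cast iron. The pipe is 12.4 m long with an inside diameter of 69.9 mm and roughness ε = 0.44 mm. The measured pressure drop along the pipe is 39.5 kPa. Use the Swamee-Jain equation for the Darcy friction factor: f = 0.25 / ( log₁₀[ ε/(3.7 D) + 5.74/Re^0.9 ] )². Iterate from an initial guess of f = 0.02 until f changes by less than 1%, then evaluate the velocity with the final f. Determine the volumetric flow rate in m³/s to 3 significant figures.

Q ≈ 0.0139 m³/s

Rearranging Darcy-Weisbach: V = √(2·ΔP·D/(f·L·ρ)). With ε/D = 0.00044/0.0699 = 0.00629, iterate starting from f = 0.02:
  f = 0.02 → V = √(2·3.95e+04·0.0699/(0.02·12.4·1020)) = 4.672 m/s; Re = ρVD/μ = 3.234e+05; f → 0.03298
  f = 0.03298 → V = 3.639 m/s; Re = 2.519e+05; f → 0.03307
Converged (Δf/f < 1%). With the final f = 0.03307: V = √(2·3.95e+04·0.0699/(0.03307·12.4·1020)) = 3.634 m/s.
Q = V·A = 3.634·(π/4·0.0699²) = 0.01394 m³/s = 0.0139 m³/s.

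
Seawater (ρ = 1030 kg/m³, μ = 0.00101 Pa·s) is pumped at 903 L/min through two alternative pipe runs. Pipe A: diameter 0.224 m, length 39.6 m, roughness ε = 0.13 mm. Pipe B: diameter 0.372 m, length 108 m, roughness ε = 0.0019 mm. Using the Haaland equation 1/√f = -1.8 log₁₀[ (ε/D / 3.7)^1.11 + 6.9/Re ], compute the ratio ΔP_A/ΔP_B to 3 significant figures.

ΔP_A/ΔP_B ≈ 4.69

Pipe A: V = Q/A = 0.01505/0.03941 = 0.3819 m/s; Re = 8.724e+04; ε/D = 0.00058; Haaland → f = 0.02074; ΔP_A = f(L/D)(ρV²/2) = 275.5 Pa.
Pipe B: V = Q/A = 0.01505/0.1087 = 0.1385 m/s; Re = 5.253e+04; ε/D = 5.11e-06; Haaland → f = 0.0205; ΔP_B = f(L/D)(ρV²/2) = 58.76 Pa.
ΔP_A/ΔP_B = 275.5/58.76 = 4.69.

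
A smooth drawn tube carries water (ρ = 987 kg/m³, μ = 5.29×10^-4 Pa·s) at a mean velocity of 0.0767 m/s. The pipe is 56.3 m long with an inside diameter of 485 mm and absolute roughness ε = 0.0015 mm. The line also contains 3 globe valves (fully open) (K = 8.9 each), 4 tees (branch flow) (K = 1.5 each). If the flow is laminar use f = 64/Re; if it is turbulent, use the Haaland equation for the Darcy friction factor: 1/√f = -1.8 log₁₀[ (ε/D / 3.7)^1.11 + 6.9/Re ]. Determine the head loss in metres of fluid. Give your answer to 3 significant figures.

Reynolds number Re = ρVD/μ = 987 · 0.0767 · 0.485 / 0.000529 = 6.941e+04.
Re > 4000 → turbulent. Relative roughness ε/D = 1.5e-06/0.485 = 3.09e-06. Haaland: 1/√f = -1.8 log₁₀[(3.09e-06/3.7)^1.11 + 6.9/6.941e+04] = -1.8 log₁₀[1.79e-07 + 9.94e-05] = 7.203, so f = 0.01927.
Total minor-loss coefficient ΣK = 3·8.9 + 4·1.5 = 32.7.
ΔP = [f·L/D + ΣK]·(ρV²/2) = [0.01927·56.3/0.485 + 32.7]·(987·0.0767²/2) = [2.237 + 32.7]·2.903 = 101.4 Pa.
Head loss h_f = ΔP/(ρg) = 101.4/(987·9.81) = 0.0105 m.

h_f ≈ 0.0105 m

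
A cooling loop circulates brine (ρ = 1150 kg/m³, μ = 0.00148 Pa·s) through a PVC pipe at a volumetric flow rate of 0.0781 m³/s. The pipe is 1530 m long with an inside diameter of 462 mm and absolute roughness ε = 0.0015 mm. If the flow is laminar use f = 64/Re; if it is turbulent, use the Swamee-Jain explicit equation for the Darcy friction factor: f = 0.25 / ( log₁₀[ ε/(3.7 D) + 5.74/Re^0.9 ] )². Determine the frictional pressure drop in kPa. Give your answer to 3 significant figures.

Cross-sectional area A = πD²/4 = π(0.462)²/4 = 0.1676 m²; mean velocity V = Q/A = 0.0781/0.1676 = 0.4659 m/s.
Reynolds number Re = ρVD/μ = 1150 · 0.4659 · 0.462 / 0.00148 = 1.672e+05.
Re > 4000 → turbulent. Relative roughness ε/D = 1.5e-06/0.462 = 3.25e-06. Swamee-Jain: f = 0.25/(log₁₀[3.25e-06/3.7 + 5.74/1.672e+05^0.9])² = 0.25/(log₁₀[8.78e-07 + 0.000114])² = 0.25/(-3.939)² = 0.01611.
Darcy-Weisbach: ΔP = f(L/D)(ρV²/2) = 0.01611·(1530/0.462)·(1150·0.4659²/2) = 0.01611·3312·124.8 = 6660 Pa.
ΔP = 6660 Pa = 6.66 kPa.

ΔP ≈ 6.66 kPa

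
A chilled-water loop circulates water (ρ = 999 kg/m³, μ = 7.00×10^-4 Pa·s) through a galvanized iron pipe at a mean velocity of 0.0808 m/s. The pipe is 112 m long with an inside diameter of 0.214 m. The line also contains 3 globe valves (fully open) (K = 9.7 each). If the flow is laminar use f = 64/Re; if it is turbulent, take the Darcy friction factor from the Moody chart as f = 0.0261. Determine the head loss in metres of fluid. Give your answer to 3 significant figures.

Reynolds number Re = ρVD/μ = 999 · 0.0808 · 0.214 / 0.0007 = 2.468e+04.
Re > 4000 → turbulent; use the Moody-chart value f = 0.0261.
Total minor-loss coefficient ΣK = 3·9.7 = 29.1.
ΔP = [f·L/D + ΣK]·(ρV²/2) = [0.0261·112/0.214 + 29.1]·(999·0.0808²/2) = [13.66 + 29.1]·3.261 = 139.4 Pa.
Head loss h_f = ΔP/(ρg) = 139.4/(999·9.81) = 0.0142 m.

h_f ≈ 0.0142 m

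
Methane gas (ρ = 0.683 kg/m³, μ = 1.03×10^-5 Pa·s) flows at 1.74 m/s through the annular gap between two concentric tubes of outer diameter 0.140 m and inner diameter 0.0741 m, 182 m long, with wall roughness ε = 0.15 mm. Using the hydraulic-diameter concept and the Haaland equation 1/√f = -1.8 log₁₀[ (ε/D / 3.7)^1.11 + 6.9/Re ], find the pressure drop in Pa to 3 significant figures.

ΔP ≈ 103 Pa

Hydraulic diameter D_h = 4A/P = D_o - D_i = 0.14 - 0.0741 = 0.0659 m.
Re = ρVD_h/μ = 0.683·1.74·0.0659/1.03e-05 = 7604.
ε/D_h = 0.00015/0.0659 = 0.00228; Haaland gives 1/√f = -1.8 log₁₀[0.000273+0.000907] = 5.27, so f = 0.036.
ΔP = f(L/D_h)(ρV²/2) = 0.036·182/0.0659·1.034 = 102.8 Pa.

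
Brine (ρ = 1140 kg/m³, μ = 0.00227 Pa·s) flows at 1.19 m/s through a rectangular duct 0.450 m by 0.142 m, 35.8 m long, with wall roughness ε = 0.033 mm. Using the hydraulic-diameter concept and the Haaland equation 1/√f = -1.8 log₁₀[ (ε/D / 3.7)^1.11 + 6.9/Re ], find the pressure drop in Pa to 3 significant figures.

Hydraulic diameter D_h = 4A/P = 4·(0.45·0.142)/(2·(0.45+0.142)) = 0.2556/1.184 = 0.2159 m.
Re = ρVD_h/μ = 1140·1.19·0.2159/0.00227 = 1.29e+05.
ε/D_h = 3.3e-05/0.2159 = 0.000153; Haaland gives 1/√f = -1.8 log₁₀[1.36e-05+5.35e-05] = 7.512, so f = 0.01772.
ΔP = f(L/D_h)(ρV²/2) = 0.01772·35.8/0.2159·807.2 = 2372 Pa.

ΔP ≈ 2370 Pa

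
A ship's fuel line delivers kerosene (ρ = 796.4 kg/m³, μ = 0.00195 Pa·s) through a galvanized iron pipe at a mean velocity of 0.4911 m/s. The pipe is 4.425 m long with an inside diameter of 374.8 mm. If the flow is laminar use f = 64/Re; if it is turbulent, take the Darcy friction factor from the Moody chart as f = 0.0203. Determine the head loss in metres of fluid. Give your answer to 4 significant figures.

h_f ≈ 0.002946 m

Reynolds number Re = ρVD/μ = 796.4 · 0.4911 · 0.3748 / 0.00195 = 7.517e+04.
Re > 4000 → turbulent; use the Moody-chart value f = 0.0203.
Darcy-Weisbach: ΔP = f(L/D)(ρV²/2) = 0.0203·(4.425/0.3748)·(796.4·0.4911²/2) = 0.0203·11.81·96.04 = 23.02 Pa.
Head loss h_f = ΔP/(ρg) = 23.02/(796.4·9.81) = 0.002946 m.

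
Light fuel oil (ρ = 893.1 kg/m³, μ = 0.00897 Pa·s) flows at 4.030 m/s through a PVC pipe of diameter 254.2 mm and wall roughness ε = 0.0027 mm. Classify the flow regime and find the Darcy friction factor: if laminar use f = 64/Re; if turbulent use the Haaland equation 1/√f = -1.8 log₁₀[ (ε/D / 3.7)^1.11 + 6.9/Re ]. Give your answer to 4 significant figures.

f ≈ 0.01779

Re = ρVD/μ = 893.1·4.03·0.2542/0.00897 = 1.02e+05.
Re > 4000 → turbulent. ε/D = 2.7e-06/0.2542 = 1.06e-05; Haaland: 1/√f = -1.8 log₁₀[7.05e-07 + 6.76e-05] = 7.497, so f = 0.01779.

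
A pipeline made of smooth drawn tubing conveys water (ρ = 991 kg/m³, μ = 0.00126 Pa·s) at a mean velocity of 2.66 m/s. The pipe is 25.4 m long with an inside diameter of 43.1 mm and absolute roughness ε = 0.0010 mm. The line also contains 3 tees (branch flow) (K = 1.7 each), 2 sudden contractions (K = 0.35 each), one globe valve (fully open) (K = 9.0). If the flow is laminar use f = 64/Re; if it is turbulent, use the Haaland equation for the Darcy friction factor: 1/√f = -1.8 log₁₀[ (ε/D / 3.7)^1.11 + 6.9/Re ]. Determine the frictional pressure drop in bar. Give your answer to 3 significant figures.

ΔP ≈ 0.897 bar

Reynolds number Re = ρVD/μ = 991 · 2.66 · 0.0431 / 0.00126 = 9.017e+04.
Re > 4000 → turbulent. Relative roughness ε/D = 1e-06/0.0431 = 2.32e-05. Haaland: 1/√f = -1.8 log₁₀[(2.32e-05/3.7)^1.11 + 6.9/9.017e+04] = -1.8 log₁₀[1.68e-06 + 7.65e-05] = 7.392, so f = 0.0183.
Total minor-loss coefficient ΣK = 3·1.7 + 2·0.35 + 1·9 = 14.8.
ΔP = [f·L/D + ΣK]·(ρV²/2) = [0.0183·25.4/0.0431 + 14.8]·(991·2.66²/2) = [10.78 + 14.8]·3506 = 8.97e+04 Pa.
ΔP = 8.97e+04 Pa = 0.897 bar.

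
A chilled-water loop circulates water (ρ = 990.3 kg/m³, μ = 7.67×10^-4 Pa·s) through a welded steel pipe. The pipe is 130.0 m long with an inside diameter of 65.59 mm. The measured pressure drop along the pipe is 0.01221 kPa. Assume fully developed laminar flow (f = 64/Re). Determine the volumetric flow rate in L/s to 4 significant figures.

Q ≈ 0.05562 L/s

For laminar flow, f = 64/Re with Re = ρVD/μ, so Darcy-Weisbach reduces to ΔP = 32μLV/D². Solving for V: V = ΔP·D²/(32μL) = 12.21·(0.06559)²/(32·0.000767·130) = 0.01646 m/s.
Check: Re = ρVD/μ = 990.3·0.01646·0.06559/0.000767 = 1394 < 2300, so the laminar assumption holds.
Q = V·A = 0.01646·(π/4·0.06559²) = 5.562e-05 m³/s = 0.05562 L/s.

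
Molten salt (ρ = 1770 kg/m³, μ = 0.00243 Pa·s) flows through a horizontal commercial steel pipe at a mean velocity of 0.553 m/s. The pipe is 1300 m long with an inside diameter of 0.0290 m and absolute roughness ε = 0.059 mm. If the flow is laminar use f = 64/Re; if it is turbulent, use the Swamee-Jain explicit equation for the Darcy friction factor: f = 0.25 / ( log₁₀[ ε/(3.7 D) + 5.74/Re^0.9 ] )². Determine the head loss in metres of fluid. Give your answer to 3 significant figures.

Reynolds number Re = ρVD/μ = 1770 · 0.553 · 0.029 / 0.00243 = 1.168e+04.
Re > 4000 → turbulent. Relative roughness ε/D = 5.9e-05/0.029 = 0.00203. Swamee-Jain: f = 0.25/(log₁₀[0.00203/3.7 + 5.74/1.168e+04^0.9])² = 0.25/(log₁₀[0.00055 + 0.00125])² = 0.25/(-2.744)² = 0.03321.
Darcy-Weisbach: ΔP = f(L/D)(ρV²/2) = 0.03321·(1300/0.029)·(1770·0.553²/2) = 0.03321·4.483e+04·270.6 = 4.029e+05 Pa.
Head loss h_f = ΔP/(ρg) = 4.029e+05/(1770·9.81) = 23.2 m.

h_f ≈ 23.2 m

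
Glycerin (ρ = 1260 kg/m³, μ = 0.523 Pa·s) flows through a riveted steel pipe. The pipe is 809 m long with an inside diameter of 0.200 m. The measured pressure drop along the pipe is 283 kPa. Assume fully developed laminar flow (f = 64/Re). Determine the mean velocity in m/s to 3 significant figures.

For laminar flow, f = 64/Re with Re = ρVD/μ, so Darcy-Weisbach reduces to ΔP = 32μLV/D². Solving for V: V = ΔP·D²/(32μL) = 2.83e+05·(0.2)²/(32·0.523·809) = 0.8361 m/s.
Check: Re = ρVD/μ = 1260·0.8361·0.2/0.523 = 402.9 < 2300, so the laminar assumption holds.

V ≈ 0.836 m/s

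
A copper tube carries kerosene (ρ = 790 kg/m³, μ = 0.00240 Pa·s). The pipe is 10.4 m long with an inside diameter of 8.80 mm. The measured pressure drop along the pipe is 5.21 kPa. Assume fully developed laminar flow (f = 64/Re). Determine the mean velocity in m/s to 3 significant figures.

V ≈ 0.505 m/s

For laminar flow, f = 64/Re with Re = ρVD/μ, so Darcy-Weisbach reduces to ΔP = 32μLV/D². Solving for V: V = ΔP·D²/(32μL) = 5210·(0.0088)²/(32·0.0024·10.4) = 0.5051 m/s.
Check: Re = ρVD/μ = 790·0.5051·0.0088/0.0024 = 1463 < 2300, so the laminar assumption holds.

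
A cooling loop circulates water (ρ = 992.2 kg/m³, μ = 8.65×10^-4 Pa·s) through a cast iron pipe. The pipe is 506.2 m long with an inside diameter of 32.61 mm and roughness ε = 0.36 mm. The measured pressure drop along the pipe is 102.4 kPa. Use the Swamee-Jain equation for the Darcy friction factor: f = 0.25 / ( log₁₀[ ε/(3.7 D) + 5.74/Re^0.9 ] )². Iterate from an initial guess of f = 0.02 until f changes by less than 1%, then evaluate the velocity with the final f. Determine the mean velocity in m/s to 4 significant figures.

V ≈ 0.5602 m/s

Rearranging Darcy-Weisbach: V = √(2·ΔP·D/(f·L·ρ)). With ε/D = 0.00036/0.03261 = 0.011, iterate starting from f = 0.02:
  f = 0.02 → V = √(2·1.024e+05·0.03261/(0.02·506.2·992.2)) = 0.8154 m/s; Re = ρVD/μ = 3.05e+04; f → 0.0415
  f = 0.0415 → V = 0.5661 m/s; Re = 2.117e+04; f → 0.04235
  f = 0.04235 → V = 0.5604 m/s; Re = 2.096e+04; f → 0.04237
Converged (Δf/f < 1%). With the final f = 0.04237: V = √(2·1.024e+05·0.03261/(0.04237·506.2·992.2)) = 0.5602 m/s.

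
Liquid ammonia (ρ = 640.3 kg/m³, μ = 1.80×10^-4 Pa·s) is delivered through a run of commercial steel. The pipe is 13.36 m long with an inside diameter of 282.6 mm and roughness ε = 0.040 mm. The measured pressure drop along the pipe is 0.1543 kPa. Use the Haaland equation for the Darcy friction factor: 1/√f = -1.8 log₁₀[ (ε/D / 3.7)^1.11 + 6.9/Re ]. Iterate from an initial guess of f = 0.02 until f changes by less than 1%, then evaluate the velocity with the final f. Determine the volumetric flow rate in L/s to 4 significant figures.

Rearranging Darcy-Weisbach: V = √(2·ΔP·D/(f·L·ρ)). With ε/D = 4e-05/0.2826 = 0.000142, iterate starting from f = 0.02:
  f = 0.02 → V = √(2·154.3·0.2826/(0.02·13.36·640.3)) = 0.714 m/s; Re = ρVD/μ = 7.177e+05; f → 0.01424
  f = 0.01424 → V = 0.8461 m/s; Re = 8.506e+05; f → 0.01406
  f = 0.01406 → V = 0.8516 m/s; Re = 8.561e+05; f → 0.01405
Converged (Δf/f < 1%). With the final f = 0.01405: V = √(2·154.3·0.2826/(0.01405·13.36·640.3)) = 0.8518 m/s.
Q = V·A = 0.8518·(π/4·0.2826²) = 0.05343 m³/s = 53.43 L/s.

Q ≈ 53.43 L/s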